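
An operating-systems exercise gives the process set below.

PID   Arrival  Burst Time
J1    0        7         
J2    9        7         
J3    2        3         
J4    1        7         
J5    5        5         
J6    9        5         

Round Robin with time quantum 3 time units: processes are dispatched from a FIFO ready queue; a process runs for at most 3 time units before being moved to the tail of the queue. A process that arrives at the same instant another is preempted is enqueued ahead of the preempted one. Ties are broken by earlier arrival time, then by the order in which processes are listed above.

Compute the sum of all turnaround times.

Schedule: | J1 0-3 | J4 3-6 | J3 6-9 | J1 9-12 | J5 12-15 | J4 15-18 | J2 18-21 | J6 21-24 | J1 24-25 | J5 25-27 | J4 27-28 | J2 28-31 | J6 31-33 | J2 33-34 |
Completion: J1=25  J2=34  J3=9  J4=28  J5=27  J6=33
Turnaround (C−A): J1=25  J2=25  J3=7  J4=27  J5=22  J6=24
Turnaround = completion − arrival: J1=25, J2=25, J3=7, J4=27, J5=22, J6=24
Total turnaround = 25 + 25 + 7 + 27 + 22 + 24 = 130

130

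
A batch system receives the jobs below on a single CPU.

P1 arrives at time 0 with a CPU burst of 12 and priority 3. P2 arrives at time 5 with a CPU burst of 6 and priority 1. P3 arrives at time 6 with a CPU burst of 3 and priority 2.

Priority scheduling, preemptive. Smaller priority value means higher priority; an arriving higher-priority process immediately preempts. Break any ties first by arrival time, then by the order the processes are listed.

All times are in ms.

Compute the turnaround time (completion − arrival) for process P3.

Gantt: | P1 0-5 | P2 5-11 | P3 11-14 | P1 14-21 |
Completion: P1=21  P2=11  P3=14
Turnaround (C−A): P1=21  P2=6  P3=8
Turnaround(P3) = completion − arrival = 14 − 6 = 8

8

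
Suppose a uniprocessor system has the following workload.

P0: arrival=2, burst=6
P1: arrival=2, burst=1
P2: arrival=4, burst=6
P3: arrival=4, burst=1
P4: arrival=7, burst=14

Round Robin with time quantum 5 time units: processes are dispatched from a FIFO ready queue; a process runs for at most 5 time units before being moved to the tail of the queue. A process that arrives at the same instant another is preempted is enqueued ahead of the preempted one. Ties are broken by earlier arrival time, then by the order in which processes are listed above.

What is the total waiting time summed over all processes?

46

Timeline: | idle 0-2 | P0 2-7 | P1 7-8 | P2 8-13 | P3 13-14 | P4 14-19 | P0 19-20 | P2 20-21 | P4 21-30 |
Completion: P0=20  P1=8  P2=21  P3=14  P4=30
Turnaround (C−A): P0=18  P1=6  P2=17  P3=10  P4=23
Waiting = turnaround − burst: P0=12, P1=5, P2=11, P3=9, P4=9
Total waiting = 12 + 5 + 11 + 9 + 9 = 46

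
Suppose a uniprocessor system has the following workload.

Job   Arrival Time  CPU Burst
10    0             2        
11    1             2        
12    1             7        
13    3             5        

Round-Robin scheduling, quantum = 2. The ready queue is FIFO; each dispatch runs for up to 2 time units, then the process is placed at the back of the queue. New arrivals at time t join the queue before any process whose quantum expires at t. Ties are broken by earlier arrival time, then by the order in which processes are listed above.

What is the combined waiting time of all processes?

16

Gantt: | 10 0-2 | 11 2-4 | 12 4-6 | 13 6-8 | 12 8-10 | 13 10-12 | 12 12-14 | 13 14-15 | 12 15-16 |
Completion: 10=2  11=4  12=16  13=15
Waiting = turnaround − burst: 10=0, 11=1, 12=8, 13=7
Total waiting = 0 + 1 + 8 + 7 = 16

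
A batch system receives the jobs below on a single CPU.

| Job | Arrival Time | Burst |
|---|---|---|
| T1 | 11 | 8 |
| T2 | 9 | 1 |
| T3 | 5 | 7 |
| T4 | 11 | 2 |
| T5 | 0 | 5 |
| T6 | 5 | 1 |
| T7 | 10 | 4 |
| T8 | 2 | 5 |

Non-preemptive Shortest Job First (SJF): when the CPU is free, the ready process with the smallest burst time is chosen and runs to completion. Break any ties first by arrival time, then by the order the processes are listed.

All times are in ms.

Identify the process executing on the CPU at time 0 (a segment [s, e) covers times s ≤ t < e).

Timeline: | T5 0-5 | T6 5-6 | T8 6-11 | T2 11-12 | T4 12-14 | T7 14-18 | T3 18-25 | T1 25-33 |
Completion: T1=33  T2=12  T3=25  T4=14  T5=5  T6=6  T7=18  T8=11
Turnaround (C−A): T1=22  T2=3  T3=20  T4=3  T5=5  T6=1  T7=8  T8=9

T5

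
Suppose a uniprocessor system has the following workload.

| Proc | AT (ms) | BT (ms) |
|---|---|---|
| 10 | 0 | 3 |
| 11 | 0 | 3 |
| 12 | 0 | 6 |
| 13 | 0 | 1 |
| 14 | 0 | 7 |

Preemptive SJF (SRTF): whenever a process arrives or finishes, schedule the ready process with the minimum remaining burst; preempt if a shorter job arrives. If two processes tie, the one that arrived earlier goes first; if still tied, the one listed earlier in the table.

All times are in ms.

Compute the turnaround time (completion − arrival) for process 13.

1

Schedule: | 13 0-1 | 10 1-4 | 11 4-7 | 12 7-13 | 14 13-20 |
Completion: 10=4  11=7  12=13  13=1  14=20
Turnaround (C−A): 10=4  11=7  12=13  13=1  14=20
Turnaround(13) = completion − arrival = 1 − 0 = 1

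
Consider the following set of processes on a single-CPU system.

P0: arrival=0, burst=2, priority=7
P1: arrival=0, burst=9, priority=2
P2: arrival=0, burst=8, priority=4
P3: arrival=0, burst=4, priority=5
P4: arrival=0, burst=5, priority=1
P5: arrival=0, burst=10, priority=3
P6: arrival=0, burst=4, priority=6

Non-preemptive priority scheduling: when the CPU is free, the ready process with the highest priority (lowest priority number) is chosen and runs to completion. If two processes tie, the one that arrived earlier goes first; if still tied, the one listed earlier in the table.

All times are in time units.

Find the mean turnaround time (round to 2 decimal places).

Gantt: | P4 0-5 | P1 5-14 | P5 14-24 | P2 24-32 | P3 32-36 | P6 36-40 | P0 40-42 |
Completion: P0=42  P1=14  P2=32  P3=36  P4=5  P5=24  P6=40
Turnaround (C−A): P0=42  P1=14  P2=32  P3=36  P4=5  P5=24  P6=40
Turnaround times: P0=42, P1=14, P2=32, P3=36, P4=5, P5=24, P6=40
Average turnaround = (42+14+32+36+5+24+40) / 7 = 193/7 = 27.57

27.57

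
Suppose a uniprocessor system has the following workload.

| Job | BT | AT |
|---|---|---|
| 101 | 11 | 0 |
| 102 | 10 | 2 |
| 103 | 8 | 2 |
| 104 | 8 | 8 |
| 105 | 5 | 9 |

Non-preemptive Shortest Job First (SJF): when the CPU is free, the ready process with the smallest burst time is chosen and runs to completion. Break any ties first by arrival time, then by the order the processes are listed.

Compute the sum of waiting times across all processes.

Timeline: | 101 0-11 | 105 11-16 | 103 16-24 | 104 24-32 | 102 32-42 |
Completion: 101=11  102=42  103=24  104=32  105=16
Turnaround (C−A): 101=11  102=40  103=22  104=24  105=7
Waiting = turnaround − burst: 101=0, 102=30, 103=14, 104=16, 105=2
Total waiting = 0 + 30 + 14 + 16 + 2 = 62

62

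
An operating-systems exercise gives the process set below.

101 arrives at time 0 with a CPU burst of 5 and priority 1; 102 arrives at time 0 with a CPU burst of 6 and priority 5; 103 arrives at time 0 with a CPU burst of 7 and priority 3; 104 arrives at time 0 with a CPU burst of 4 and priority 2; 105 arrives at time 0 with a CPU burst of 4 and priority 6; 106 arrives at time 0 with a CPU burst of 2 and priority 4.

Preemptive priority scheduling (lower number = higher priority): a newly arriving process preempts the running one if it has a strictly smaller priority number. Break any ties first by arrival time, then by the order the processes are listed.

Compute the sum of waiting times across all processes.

Gantt: | 101 0-5 | 104 5-9 | 103 9-16 | 106 16-18 | 102 18-24 | 105 24-28 |
Completion: 101=5  102=24  103=16  104=9  105=28  106=18
Turnaround (C−A): 101=5  102=24  103=16  104=9  105=28  106=18
Waiting = turnaround − burst: 101=0, 102=18, 103=9, 104=5, 105=24, 106=16
Total waiting = 0 + 18 + 9 + 5 + 24 + 16 = 72

72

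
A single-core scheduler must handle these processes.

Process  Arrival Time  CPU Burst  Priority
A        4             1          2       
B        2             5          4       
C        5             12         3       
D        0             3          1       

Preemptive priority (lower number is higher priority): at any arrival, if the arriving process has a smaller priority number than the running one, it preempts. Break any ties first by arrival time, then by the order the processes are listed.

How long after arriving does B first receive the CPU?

Gantt: | D 0-3 | B 3-4 | A 4-5 | C 5-17 | B 17-21 |
Completion: A=5  B=21  C=17  D=3
Response(B) = first start − arrival = 3 − 2 = 1

1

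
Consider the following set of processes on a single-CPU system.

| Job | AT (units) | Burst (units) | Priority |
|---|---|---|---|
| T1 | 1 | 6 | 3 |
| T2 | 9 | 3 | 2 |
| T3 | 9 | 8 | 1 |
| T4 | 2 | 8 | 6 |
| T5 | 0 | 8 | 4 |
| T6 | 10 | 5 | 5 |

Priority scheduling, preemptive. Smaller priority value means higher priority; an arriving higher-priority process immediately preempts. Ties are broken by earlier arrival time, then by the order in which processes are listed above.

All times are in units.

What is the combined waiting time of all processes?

68

Gantt: | T5 0-1 | T1 1-7 | T5 7-9 | T3 9-17 | T2 17-20 | T5 20-25 | T6 25-30 | T4 30-38 |
Completion: T1=7  T2=20  T3=17  T4=38  T5=25  T6=30
Waiting = turnaround − burst: T1=0, T2=8, T3=0, T4=28, T5=17, T6=15
Total waiting = 0 + 8 + 0 + 28 + 17 + 15 = 68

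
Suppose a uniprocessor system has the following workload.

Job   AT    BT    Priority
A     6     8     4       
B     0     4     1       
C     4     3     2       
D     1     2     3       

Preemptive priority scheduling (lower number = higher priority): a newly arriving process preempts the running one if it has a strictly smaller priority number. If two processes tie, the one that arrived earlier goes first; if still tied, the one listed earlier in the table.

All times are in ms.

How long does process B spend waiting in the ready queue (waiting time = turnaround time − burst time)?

0

Schedule: | B 0-4 | C 4-7 | D 7-9 | A 9-17 |
Completion: A=17  B=4  C=7  D=9
Turnaround (C−A): A=11  B=4  C=3  D=8
Waiting(B) = turnaround − burst = 4 − 4 = 0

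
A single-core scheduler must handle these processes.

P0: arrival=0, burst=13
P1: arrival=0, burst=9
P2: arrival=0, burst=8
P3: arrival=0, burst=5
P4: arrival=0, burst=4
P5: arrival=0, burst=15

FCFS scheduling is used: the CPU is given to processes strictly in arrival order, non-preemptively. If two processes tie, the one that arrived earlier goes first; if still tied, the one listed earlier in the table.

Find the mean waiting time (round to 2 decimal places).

Gantt: | P0 0-13 | P1 13-22 | P2 22-30 | P3 30-35 | P4 35-39 | P5 39-54 |
Completion: P0=13  P1=22  P2=30  P3=35  P4=39  P5=54
Turnaround (C−A): P0=13  P1=22  P2=30  P3=35  P4=39  P5=54
Waiting times: P0=0, P1=13, P2=22, P3=30, P4=35, P5=39
Average waiting = (0+13+22+30+35+39) / 6 = 139/6 = 23.17

23.17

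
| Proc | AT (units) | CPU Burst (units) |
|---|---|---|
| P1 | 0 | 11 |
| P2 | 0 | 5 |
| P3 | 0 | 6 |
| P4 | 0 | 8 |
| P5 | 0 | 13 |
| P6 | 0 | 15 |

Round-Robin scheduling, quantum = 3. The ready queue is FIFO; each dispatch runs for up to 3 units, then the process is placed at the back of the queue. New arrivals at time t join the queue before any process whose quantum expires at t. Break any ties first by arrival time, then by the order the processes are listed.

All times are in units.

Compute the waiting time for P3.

20

Schedule: | P1 0-3 | P2 3-6 | P3 6-9 | P4 9-12 | P5 12-15 | P6 15-18 | P1 18-21 | P2 21-23 | P3 23-26 | P4 26-29 | P5 29-32 | P6 32-35 | P1 35-38 | P4 38-40 | P5 40-43 | P6 43-46 | P1 46-48 | P5 48-51 | P6 51-54 | P5 54-55 | P6 55-58 |
Completion: P1=48  P2=23  P3=26  P4=40  P5=55  P6=58
Turnaround (C−A): P1=48  P2=23  P3=26  P4=40  P5=55  P6=58
Waiting(P3) = turnaround − burst = 26 − 6 = 20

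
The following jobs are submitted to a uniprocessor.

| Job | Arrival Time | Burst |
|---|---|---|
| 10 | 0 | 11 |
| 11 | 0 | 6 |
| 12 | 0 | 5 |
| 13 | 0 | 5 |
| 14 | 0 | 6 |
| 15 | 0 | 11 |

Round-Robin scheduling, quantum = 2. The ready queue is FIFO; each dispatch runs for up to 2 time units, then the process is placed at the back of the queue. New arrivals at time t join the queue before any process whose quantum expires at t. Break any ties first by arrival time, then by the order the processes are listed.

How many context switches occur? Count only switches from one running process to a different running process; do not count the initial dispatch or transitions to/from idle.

23

Schedule: | 10 0-2 | 11 2-4 | 12 4-6 | 13 6-8 | 14 8-10 | 15 10-12 | 10 12-14 | 11 14-16 | 12 16-18 | 13 18-20 | 14 20-22 | 15 22-24 | 10 24-26 | 11 26-28 | 12 28-29 | 13 29-30 | 14 30-32 | 15 32-34 | 10 34-36 | 15 36-38 | 10 38-40 | 15 40-42 | 10 42-43 | 15 43-44 |
Completion: 10=43  11=28  12=29  13=30  14=32  15=44
Turnaround (C−A): 10=43  11=28  12=29  13=30  14=32  15=44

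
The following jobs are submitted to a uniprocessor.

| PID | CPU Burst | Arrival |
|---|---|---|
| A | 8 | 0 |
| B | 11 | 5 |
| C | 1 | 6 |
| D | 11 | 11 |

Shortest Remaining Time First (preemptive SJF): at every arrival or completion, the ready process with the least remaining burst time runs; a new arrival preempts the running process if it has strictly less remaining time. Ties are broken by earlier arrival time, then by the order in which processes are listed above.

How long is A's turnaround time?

Gantt: | A 0-6 | C 6-7 | A 7-9 | B 9-20 | D 20-31 |
Completion: A=9  B=20  C=7  D=31
Turnaround(A) = completion − arrival = 9 − 0 = 9

9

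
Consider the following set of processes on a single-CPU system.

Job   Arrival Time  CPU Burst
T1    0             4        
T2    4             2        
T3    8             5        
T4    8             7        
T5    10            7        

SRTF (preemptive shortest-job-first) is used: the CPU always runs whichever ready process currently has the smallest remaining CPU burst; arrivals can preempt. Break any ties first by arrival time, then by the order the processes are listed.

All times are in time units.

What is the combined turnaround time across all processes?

40

Schedule: | T1 0-4 | T2 4-6 | idle 6-8 | T3 8-13 | T4 13-20 | T5 20-27 |
Completion: T1=4  T2=6  T3=13  T4=20  T5=27
Turnaround = completion − arrival: T1=4, T2=2, T3=5, T4=12, T5=17
Total turnaround = 4 + 2 + 5 + 12 + 17 = 40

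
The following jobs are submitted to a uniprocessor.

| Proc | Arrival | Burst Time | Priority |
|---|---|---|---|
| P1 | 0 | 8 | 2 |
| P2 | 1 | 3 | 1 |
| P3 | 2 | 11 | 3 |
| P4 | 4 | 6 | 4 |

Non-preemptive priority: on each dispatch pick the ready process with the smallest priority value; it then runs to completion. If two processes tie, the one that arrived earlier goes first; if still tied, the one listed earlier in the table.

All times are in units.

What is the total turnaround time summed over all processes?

Schedule: | P1 0-8 | P2 8-11 | P3 11-22 | P4 22-28 |
Completion: P1=8  P2=11  P3=22  P4=28
Turnaround (C−A): P1=8  P2=10  P3=20  P4=24
Turnaround = completion − arrival: P1=8, P2=10, P3=20, P4=24
Total turnaround = 8 + 10 + 20 + 24 = 62

62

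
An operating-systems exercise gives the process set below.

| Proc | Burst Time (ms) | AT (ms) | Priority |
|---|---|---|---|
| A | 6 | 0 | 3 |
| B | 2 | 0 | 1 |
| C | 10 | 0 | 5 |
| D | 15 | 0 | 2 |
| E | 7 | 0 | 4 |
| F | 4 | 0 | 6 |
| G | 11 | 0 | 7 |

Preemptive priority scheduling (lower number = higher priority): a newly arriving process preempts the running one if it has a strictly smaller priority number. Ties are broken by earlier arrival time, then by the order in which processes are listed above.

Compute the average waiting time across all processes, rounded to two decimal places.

Timeline: | B 0-2 | D 2-17 | A 17-23 | E 23-30 | C 30-40 | F 40-44 | G 44-55 |
Completion: A=23  B=2  C=40  D=17  E=30  F=44  G=55
Turnaround (C−A): A=23  B=2  C=40  D=17  E=30  F=44  G=55
Waiting times: A=17, B=0, C=30, D=2, E=23, F=40, G=44
Average waiting = (17+0+30+2+23+40+44) / 7 = 156/7 = 22.29

22.29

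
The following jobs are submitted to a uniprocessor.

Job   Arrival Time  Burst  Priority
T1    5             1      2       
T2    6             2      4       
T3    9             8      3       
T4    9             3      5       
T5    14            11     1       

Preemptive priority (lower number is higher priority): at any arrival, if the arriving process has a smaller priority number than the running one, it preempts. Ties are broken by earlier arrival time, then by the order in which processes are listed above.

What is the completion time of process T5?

Gantt: | idle 0-5 | T1 5-6 | T2 6-8 | idle 8-9 | T3 9-14 | T5 14-25 | T3 25-28 | T4 28-31 |
Completion: T1=6  T2=8  T3=28  T4=31  T5=25

25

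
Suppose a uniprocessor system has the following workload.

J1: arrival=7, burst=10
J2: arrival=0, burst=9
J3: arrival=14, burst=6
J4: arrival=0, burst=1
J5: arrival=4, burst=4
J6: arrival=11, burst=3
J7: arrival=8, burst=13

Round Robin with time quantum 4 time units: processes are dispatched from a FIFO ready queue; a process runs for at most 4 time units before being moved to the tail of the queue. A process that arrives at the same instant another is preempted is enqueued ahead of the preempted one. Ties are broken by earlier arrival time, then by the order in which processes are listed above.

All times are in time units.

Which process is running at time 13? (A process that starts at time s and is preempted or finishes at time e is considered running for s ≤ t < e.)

J1

Schedule: | J2 0-4 | J4 4-5 | J5 5-9 | J2 9-13 | J1 13-17 | J7 17-21 | J6 21-24 | J2 24-25 | J3 25-29 | J1 29-33 | J7 33-37 | J3 37-39 | J1 39-41 | J7 41-46 |
Completion: J1=41  J2=25  J3=39  J4=5  J5=9  J6=24  J7=46
Turnaround (C−A): J1=34  J2=25  J3=25  J4=5  J5=5  J6=13  J7=38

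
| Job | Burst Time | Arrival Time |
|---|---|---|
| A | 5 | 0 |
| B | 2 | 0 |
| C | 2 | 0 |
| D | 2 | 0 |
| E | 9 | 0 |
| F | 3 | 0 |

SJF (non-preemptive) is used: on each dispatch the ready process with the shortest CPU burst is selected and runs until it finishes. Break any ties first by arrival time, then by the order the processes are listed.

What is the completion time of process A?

Gantt: | B 0-2 | C 2-4 | D 4-6 | F 6-9 | A 9-14 | E 14-23 |
Completion: A=14  B=2  C=4  D=6  E=23  F=9

14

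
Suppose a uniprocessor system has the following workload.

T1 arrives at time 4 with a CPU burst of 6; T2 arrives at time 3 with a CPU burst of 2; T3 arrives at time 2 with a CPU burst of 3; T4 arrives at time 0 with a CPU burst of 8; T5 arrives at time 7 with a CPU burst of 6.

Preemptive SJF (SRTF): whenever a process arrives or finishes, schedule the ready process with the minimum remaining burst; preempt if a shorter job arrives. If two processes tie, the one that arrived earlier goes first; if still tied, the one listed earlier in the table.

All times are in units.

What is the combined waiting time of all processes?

28

Gantt: | T4 0-2 | T3 2-5 | T2 5-7 | T4 7-13 | T1 13-19 | T5 19-25 |
Completion: T1=19  T2=7  T3=5  T4=13  T5=25
Turnaround (C−A): T1=15  T2=4  T3=3  T4=13  T5=18
Waiting = turnaround − burst: T1=9, T2=2, T3=0, T4=5, T5=12
Total waiting = 9 + 2 + 0 + 5 + 12 = 28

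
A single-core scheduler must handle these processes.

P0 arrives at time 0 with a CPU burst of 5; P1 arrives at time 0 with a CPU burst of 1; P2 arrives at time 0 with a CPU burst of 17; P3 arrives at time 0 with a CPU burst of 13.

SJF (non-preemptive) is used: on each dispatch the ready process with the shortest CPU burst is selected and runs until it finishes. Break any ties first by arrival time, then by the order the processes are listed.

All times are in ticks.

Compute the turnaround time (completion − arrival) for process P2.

Timeline: | P1 0-1 | P0 1-6 | P3 6-19 | P2 19-36 |
Completion: P0=6  P1=1  P2=36  P3=19
Turnaround(P2) = completion − arrival = 36 − 0 = 36

36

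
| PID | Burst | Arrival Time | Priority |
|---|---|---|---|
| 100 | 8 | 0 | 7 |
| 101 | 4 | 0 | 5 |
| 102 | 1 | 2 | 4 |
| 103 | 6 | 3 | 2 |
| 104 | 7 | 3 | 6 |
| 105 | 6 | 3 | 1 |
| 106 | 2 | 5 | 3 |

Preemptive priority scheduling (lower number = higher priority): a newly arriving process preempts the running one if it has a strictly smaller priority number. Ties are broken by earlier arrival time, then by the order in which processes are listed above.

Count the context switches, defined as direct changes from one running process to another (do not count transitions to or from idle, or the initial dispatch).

7

Gantt: | 101 0-2 | 102 2-3 | 105 3-9 | 103 9-15 | 106 15-17 | 101 17-19 | 104 19-26 | 100 26-34 |
Completion: 100=34  101=19  102=3  103=15  104=26  105=9  106=17
Turnaround (C−A): 100=34  101=19  102=1  103=12  104=23  105=6  106=12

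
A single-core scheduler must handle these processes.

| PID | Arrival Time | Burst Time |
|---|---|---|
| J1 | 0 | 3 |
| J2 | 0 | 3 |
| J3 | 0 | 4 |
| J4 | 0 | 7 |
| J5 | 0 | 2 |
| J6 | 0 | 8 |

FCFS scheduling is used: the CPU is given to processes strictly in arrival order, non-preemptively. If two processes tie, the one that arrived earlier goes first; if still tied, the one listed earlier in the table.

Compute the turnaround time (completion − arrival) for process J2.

Gantt: | J1 0-3 | J2 3-6 | J3 6-10 | J4 10-17 | J5 17-19 | J6 19-27 |
Completion: J1=3  J2=6  J3=10  J4=17  J5=19  J6=27
Turnaround (C−A): J1=3  J2=6  J3=10  J4=17  J5=19  J6=27
Turnaround(J2) = completion − arrival = 6 − 0 = 6

6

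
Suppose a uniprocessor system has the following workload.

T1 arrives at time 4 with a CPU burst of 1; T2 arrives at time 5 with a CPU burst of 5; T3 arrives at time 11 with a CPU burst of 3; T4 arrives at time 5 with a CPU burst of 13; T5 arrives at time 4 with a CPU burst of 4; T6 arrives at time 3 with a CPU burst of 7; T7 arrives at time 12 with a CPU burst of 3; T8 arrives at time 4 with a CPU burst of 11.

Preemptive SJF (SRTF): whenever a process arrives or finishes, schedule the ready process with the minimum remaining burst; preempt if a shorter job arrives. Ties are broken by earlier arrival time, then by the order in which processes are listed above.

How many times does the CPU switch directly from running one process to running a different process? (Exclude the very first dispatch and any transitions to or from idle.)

8

Gantt: | idle 0-3 | T6 3-4 | T1 4-5 | T5 5-9 | T2 9-14 | T3 14-17 | T7 17-20 | T6 20-26 | T8 26-37 | T4 37-50 |
Completion: T1=5  T2=14  T3=17  T4=50  T5=9  T6=26  T7=20  T8=37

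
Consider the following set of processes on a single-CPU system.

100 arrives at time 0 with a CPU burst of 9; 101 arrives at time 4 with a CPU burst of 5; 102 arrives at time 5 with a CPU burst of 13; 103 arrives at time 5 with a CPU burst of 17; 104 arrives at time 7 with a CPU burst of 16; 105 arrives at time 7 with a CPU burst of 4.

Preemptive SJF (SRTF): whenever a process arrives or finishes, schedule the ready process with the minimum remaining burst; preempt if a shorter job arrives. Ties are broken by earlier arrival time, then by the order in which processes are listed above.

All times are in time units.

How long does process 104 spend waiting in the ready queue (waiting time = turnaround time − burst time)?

24

Gantt: | 100 0-9 | 105 9-13 | 101 13-18 | 102 18-31 | 104 31-47 | 103 47-64 |
Completion: 100=9  101=18  102=31  103=64  104=47  105=13
Turnaround (C−A): 100=9  101=14  102=26  103=59  104=40  105=6
Waiting(104) = turnaround − burst = 40 − 16 = 24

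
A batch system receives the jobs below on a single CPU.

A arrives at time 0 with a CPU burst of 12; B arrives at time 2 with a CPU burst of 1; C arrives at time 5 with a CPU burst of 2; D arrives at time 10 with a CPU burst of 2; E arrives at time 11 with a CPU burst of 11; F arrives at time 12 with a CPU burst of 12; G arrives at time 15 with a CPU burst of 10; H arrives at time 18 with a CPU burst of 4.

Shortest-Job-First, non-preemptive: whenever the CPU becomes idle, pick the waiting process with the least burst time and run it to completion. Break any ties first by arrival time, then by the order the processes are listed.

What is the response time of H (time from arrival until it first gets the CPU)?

Gantt: | A 0-12 | B 12-13 | C 13-15 | D 15-17 | G 17-27 | H 27-31 | E 31-42 | F 42-54 |
Completion: A=12  B=13  C=15  D=17  E=42  F=54  G=27  H=31
Turnaround (C−A): A=12  B=11  C=10  D=7  E=31  F=42  G=12  H=13
Response(H) = first start − arrival = 27 − 18 = 9

9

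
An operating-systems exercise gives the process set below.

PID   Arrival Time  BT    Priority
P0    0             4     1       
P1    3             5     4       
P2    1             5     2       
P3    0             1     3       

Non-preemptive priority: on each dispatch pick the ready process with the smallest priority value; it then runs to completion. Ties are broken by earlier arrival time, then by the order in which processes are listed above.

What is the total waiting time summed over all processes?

19

Timeline: | P0 0-4 | P2 4-9 | P3 9-10 | P1 10-15 |
Completion: P0=4  P1=15  P2=9  P3=10
Turnaround (C−A): P0=4  P1=12  P2=8  P3=10
Waiting = turnaround − burst: P0=0, P1=7, P2=3, P3=9
Total waiting = 0 + 7 + 3 + 9 = 19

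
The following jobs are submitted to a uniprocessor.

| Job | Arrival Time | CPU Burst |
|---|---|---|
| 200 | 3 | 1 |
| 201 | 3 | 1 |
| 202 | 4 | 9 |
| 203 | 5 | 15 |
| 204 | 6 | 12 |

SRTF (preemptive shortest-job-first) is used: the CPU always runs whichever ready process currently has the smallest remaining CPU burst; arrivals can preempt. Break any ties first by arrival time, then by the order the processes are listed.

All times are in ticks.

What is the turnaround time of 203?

36

Gantt: | idle 0-3 | 200 3-4 | 201 4-5 | 202 5-14 | 204 14-26 | 203 26-41 |
Completion: 200=4  201=5  202=14  203=41  204=26
Turnaround(203) = completion − arrival = 41 − 5 = 36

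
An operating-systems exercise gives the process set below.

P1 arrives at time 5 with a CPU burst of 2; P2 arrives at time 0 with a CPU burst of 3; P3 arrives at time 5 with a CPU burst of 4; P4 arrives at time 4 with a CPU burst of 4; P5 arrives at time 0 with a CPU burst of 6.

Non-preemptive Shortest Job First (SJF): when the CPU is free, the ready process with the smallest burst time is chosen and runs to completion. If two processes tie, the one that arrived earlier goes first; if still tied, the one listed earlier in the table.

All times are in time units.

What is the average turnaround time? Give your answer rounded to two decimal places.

Gantt: | P2 0-3 | P5 3-9 | P1 9-11 | P4 11-15 | P3 15-19 |
Completion: P1=11  P2=3  P3=19  P4=15  P5=9
Turnaround times: P1=6, P2=3, P3=14, P4=11, P5=9
Average turnaround = (6+3+14+11+9) / 5 = 43/5 = 8.60

8.60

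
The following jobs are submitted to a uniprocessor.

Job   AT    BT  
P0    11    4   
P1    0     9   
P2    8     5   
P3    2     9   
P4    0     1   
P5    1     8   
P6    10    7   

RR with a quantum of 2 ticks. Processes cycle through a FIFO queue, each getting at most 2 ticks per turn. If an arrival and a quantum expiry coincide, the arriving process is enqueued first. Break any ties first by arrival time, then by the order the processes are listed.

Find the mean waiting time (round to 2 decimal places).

22.57

Schedule: | P1 0-2 | P4 2-3 | P5 3-5 | P3 5-7 | P1 7-9 | P5 9-11 | P3 11-13 | P2 13-15 | P1 15-17 | P6 17-19 | P0 19-21 | P5 21-23 | P3 23-25 | P2 25-27 | P1 27-29 | P6 29-31 | P0 31-33 | P5 33-35 | P3 35-37 | P2 37-38 | P1 38-39 | P6 39-41 | P3 41-42 | P6 42-43 |
Completion: P0=33  P1=39  P2=38  P3=42  P4=3  P5=35  P6=43
Turnaround (C−A): P0=22  P1=39  P2=30  P3=40  P4=3  P5=34  P6=33
Waiting times: P0=18, P1=30, P2=25, P3=31, P4=2, P5=26, P6=26
Average waiting = (18+30+25+31+2+26+26) / 7 = 158/7 = 22.57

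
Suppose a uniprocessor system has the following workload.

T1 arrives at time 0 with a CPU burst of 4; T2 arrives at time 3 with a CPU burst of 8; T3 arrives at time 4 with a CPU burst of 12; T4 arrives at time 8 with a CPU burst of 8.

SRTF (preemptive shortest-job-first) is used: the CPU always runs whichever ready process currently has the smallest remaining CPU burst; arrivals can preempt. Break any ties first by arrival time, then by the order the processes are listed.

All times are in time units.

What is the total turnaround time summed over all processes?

53

Timeline: | T1 0-4 | T2 4-12 | T4 12-20 | T3 20-32 |
Completion: T1=4  T2=12  T3=32  T4=20
Turnaround (C−A): T1=4  T2=9  T3=28  T4=12
Turnaround = completion − arrival: T1=4, T2=9, T3=28, T4=12
Total turnaround = 4 + 9 + 28 + 12 = 53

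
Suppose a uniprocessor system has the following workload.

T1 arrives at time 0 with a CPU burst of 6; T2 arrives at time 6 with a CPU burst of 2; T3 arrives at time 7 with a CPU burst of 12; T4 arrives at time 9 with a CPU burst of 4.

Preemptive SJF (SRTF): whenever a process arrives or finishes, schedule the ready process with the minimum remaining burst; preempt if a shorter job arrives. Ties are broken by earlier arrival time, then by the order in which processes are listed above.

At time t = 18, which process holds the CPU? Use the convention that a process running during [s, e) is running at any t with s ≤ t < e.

T3

Timeline: | T1 0-6 | T2 6-8 | T3 8-9 | T4 9-13 | T3 13-24 |
Completion: T1=6  T2=8  T3=24  T4=13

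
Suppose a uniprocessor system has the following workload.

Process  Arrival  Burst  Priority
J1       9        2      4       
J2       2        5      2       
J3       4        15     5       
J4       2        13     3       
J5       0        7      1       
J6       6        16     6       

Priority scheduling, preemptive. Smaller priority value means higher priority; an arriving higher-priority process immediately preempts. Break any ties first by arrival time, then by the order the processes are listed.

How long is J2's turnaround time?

Timeline: | J5 0-7 | J2 7-12 | J4 12-25 | J1 25-27 | J3 27-42 | J6 42-58 |
Completion: J1=27  J2=12  J3=42  J4=25  J5=7  J6=58
Turnaround(J2) = completion − arrival = 12 − 2 = 10

10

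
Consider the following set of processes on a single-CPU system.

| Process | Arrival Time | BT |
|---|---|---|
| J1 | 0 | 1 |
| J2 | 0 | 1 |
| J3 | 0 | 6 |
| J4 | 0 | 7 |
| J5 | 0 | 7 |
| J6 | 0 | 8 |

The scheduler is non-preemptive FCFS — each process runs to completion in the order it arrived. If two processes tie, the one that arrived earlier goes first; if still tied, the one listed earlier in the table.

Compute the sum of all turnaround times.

Schedule: | J1 0-1 | J2 1-2 | J3 2-8 | J4 8-15 | J5 15-22 | J6 22-30 |
Completion: J1=1  J2=2  J3=8  J4=15  J5=22  J6=30
Turnaround (C−A): J1=1  J2=2  J3=8  J4=15  J5=22  J6=30
Turnaround = completion − arrival: J1=1, J2=2, J3=8, J4=15, J5=22, J6=30
Total turnaround = 1 + 2 + 8 + 15 + 22 + 30 = 78

78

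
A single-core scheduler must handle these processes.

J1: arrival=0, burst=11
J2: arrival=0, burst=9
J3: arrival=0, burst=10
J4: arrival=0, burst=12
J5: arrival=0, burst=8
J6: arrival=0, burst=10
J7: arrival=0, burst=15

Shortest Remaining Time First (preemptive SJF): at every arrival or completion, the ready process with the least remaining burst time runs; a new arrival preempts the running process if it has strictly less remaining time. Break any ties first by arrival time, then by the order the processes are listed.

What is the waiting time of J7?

60

Gantt: | J5 0-8 | J2 8-17 | J3 17-27 | J6 27-37 | J1 37-48 | J4 48-60 | J7 60-75 |
Completion: J1=48  J2=17  J3=27  J4=60  J5=8  J6=37  J7=75
Turnaround (C−A): J1=48  J2=17  J3=27  J4=60  J5=8  J6=37  J7=75
Waiting(J7) = turnaround − burst = 75 − 15 = 60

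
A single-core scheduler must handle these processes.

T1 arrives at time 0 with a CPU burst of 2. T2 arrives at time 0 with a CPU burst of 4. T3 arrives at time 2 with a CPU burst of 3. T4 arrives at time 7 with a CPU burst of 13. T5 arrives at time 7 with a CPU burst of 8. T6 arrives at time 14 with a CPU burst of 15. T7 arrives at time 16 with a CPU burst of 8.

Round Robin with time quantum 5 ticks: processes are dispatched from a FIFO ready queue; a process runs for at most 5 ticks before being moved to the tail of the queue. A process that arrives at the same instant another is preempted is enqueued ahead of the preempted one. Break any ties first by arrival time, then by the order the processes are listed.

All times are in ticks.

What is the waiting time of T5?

Timeline: | T1 0-2 | T2 2-6 | T3 6-9 | T4 9-14 | T5 14-19 | T6 19-24 | T4 24-29 | T7 29-34 | T5 34-37 | T6 37-42 | T4 42-45 | T7 45-48 | T6 48-53 |
Completion: T1=2  T2=6  T3=9  T4=45  T5=37  T6=53  T7=48
Waiting(T5) = turnaround − burst = 30 − 8 = 22

22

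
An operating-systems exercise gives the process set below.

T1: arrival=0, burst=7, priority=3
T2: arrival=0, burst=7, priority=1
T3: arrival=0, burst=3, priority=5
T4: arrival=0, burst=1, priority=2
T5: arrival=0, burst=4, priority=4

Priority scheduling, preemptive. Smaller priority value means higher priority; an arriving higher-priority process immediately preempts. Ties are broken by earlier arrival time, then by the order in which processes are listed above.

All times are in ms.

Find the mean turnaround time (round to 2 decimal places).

Timeline: | T2 0-7 | T4 7-8 | T1 8-15 | T5 15-19 | T3 19-22 |
Completion: T1=15  T2=7  T3=22  T4=8  T5=19
Turnaround (C−A): T1=15  T2=7  T3=22  T4=8  T5=19
Turnaround times: T1=15, T2=7, T3=22, T4=8, T5=19
Average turnaround = (15+7+22+8+19) / 5 = 71/5 = 14.20

14.20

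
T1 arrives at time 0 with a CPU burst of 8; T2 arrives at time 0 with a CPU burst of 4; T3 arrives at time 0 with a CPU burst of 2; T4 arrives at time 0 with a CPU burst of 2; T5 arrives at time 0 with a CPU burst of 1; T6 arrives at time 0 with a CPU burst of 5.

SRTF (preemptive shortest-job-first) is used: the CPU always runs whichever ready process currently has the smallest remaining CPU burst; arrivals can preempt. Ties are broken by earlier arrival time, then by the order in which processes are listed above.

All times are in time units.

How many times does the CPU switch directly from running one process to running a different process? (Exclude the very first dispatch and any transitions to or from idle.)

5

Gantt: | T5 0-1 | T3 1-3 | T4 3-5 | T2 5-9 | T6 9-14 | T1 14-22 |
Completion: T1=22  T2=9  T3=3  T4=5  T5=1  T6=14
Turnaround (C−A): T1=22  T2=9  T3=3  T4=5  T5=1  T6=14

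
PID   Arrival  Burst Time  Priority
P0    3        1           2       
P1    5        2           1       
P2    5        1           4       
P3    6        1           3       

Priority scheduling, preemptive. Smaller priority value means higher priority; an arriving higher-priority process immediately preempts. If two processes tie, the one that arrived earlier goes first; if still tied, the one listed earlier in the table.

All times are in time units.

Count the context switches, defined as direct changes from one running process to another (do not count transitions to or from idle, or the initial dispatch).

Timeline: | idle 0-3 | P0 3-4 | idle 4-5 | P1 5-7 | P3 7-8 | P2 8-9 |
Completion: P0=4  P1=7  P2=9  P3=8
Turnaround (C−A): P0=1  P1=2  P2=4  P3=2

2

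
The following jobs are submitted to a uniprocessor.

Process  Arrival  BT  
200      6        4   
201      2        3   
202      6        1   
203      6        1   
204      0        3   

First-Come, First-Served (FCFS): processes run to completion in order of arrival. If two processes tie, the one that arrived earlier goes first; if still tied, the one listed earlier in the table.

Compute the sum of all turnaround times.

22

Timeline: | 204 0-3 | 201 3-6 | 200 6-10 | 202 10-11 | 203 11-12 |
Completion: 200=10  201=6  202=11  203=12  204=3
Turnaround (C−A): 200=4  201=4  202=5  203=6  204=3
Turnaround = completion − arrival: 200=4, 201=4, 202=5, 203=6, 204=3
Total turnaround = 4 + 4 + 5 + 6 + 3 = 22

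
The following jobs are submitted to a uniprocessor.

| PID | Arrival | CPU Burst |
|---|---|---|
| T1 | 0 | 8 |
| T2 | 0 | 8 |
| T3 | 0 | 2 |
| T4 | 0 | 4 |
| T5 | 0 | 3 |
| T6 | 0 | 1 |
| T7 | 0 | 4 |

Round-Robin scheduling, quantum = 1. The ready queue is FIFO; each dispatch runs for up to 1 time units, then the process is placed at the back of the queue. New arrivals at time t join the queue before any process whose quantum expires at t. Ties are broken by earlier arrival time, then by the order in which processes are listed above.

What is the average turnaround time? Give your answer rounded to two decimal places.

19.29

Timeline: | T1 0-1 | T2 1-2 | T3 2-3 | T4 3-4 | T5 4-5 | T6 5-6 | T7 6-7 | T1 7-8 | T2 8-9 | T3 9-10 | T4 10-11 | T5 11-12 | T7 12-13 | T1 13-14 | T2 14-15 | T4 15-16 | T5 16-17 | T7 17-18 | T1 18-19 | T2 19-20 | T4 20-21 | T7 21-22 | T1 22-23 | T2 23-24 | T1 24-25 | T2 25-26 | T1 26-27 | T2 27-28 | T1 28-29 | T2 29-30 |
Completion: T1=29  T2=30  T3=10  T4=21  T5=17  T6=6  T7=22
Turnaround (C−A): T1=29  T2=30  T3=10  T4=21  T5=17  T6=6  T7=22
Turnaround times: T1=29, T2=30, T3=10, T4=21, T5=17, T6=6, T7=22
Average turnaround = (29+30+10+21+17+6+22) / 7 = 135/7 = 19.29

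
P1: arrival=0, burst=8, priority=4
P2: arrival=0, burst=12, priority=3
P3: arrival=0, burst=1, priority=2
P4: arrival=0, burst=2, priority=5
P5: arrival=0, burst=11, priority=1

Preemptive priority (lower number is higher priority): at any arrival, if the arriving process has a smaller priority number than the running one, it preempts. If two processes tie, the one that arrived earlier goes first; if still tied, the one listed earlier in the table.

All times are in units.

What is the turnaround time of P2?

24

Timeline: | P5 0-11 | P3 11-12 | P2 12-24 | P1 24-32 | P4 32-34 |
Completion: P1=32  P2=24  P3=12  P4=34  P5=11
Turnaround(P2) = completion − arrival = 24 − 0 = 24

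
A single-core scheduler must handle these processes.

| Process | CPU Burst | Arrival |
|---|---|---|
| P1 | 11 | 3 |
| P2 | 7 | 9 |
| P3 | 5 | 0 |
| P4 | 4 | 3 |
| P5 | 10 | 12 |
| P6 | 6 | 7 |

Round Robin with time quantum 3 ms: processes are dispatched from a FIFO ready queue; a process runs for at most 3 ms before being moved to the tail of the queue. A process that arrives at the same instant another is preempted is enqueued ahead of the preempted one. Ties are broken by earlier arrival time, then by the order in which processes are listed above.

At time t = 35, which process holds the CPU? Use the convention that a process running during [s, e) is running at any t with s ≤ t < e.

P5

Schedule: | P3 0-3 | P1 3-6 | P4 6-9 | P3 9-11 | P1 11-14 | P6 14-17 | P2 17-20 | P4 20-21 | P5 21-24 | P1 24-27 | P6 27-30 | P2 30-33 | P5 33-36 | P1 36-38 | P2 38-39 | P5 39-43 |
Completion: P1=38  P2=39  P3=11  P4=21  P5=43  P6=30
Turnaround (C−A): P1=35  P2=30  P3=11  P4=18  P5=31  P6=23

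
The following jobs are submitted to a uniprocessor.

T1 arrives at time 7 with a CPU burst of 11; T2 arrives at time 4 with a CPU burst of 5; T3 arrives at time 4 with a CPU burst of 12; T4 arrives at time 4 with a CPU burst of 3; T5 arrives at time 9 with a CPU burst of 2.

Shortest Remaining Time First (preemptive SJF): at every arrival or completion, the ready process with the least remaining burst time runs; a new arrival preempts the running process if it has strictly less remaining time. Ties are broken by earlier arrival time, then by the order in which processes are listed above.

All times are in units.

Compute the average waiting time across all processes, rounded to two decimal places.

Schedule: | idle 0-4 | T4 4-7 | T2 7-9 | T5 9-11 | T2 11-14 | T1 14-25 | T3 25-37 |
Completion: T1=25  T2=14  T3=37  T4=7  T5=11
Turnaround (C−A): T1=18  T2=10  T3=33  T4=3  T5=2
Waiting times: T1=7, T2=5, T3=21, T4=0, T5=0
Average waiting = (7+5+21+0+0) / 5 = 33/5 = 6.60

6.60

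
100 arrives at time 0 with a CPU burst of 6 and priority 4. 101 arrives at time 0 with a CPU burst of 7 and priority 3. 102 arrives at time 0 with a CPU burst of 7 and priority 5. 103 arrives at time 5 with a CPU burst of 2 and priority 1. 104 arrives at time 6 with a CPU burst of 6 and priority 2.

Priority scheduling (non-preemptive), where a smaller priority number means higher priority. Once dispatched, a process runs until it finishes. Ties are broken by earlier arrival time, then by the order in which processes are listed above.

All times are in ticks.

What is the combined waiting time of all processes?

41

Schedule: | 101 0-7 | 103 7-9 | 104 9-15 | 100 15-21 | 102 21-28 |
Completion: 100=21  101=7  102=28  103=9  104=15
Turnaround (C−A): 100=21  101=7  102=28  103=4  104=9
Waiting = turnaround − burst: 100=15, 101=0, 102=21, 103=2, 104=3
Total waiting = 15 + 0 + 21 + 2 + 3 = 41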